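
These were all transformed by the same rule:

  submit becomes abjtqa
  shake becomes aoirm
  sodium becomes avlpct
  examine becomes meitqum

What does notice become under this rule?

It's a Vigenère-style cipher with numeric key [8,7]: position i shifts by key[i mod 2].
Applying it to notice: n+8=v, o+7=v, t+8=b, i+7=p, c+8=k, e+7=l.

vvbpkl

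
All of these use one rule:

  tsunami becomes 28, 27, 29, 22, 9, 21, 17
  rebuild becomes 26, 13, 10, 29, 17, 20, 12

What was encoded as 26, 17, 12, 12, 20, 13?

riddle

t is letter #20 and maps to 28: an offset of 8. Each letter is replaced by its alphabet position (a=1..z=26) + 8.
Undoing it on 26, 17, 12, 12, 20, 13: 26→(26−8)÷1=18=r, 17→(17−8)÷1=9=i, 12→(12−8)÷1=4=d, 12→(12−8)÷1=4=d, 20→(20−8)÷1=12=l, 13→(13−8)÷1=5=e.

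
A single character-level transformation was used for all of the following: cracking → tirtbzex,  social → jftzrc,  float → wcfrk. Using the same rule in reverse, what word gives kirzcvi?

trailer

Each letter is shifted forward by 17 in the alphabet (a Caesar shift of +17).
Decoding kirzcvi: k−17=t, i−17=r, r−17=a, z−17=i, c−17=l, v−17=e, i−17=r.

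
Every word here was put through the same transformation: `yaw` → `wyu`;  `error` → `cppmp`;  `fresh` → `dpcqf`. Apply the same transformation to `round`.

Compare letters: y→w is +24, a→y is +24, w→u is +24 — a constant shift. Each letter is shifted forward by 24 in the alphabet (a Caesar shift of +24).
For round: r+24=p, o+24=m, u+24=s, n+24=l, d+24=b.

pmslb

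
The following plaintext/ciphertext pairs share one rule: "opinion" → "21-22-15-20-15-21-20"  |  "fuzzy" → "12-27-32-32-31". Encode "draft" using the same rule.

10-24-7-12-26

o is letter #15 and maps to 21: an offset of 6. Letters become their 1-based position plus 6 (so a→7, b→8, …).
For draft: d=4→10, r=18→24, a=1→7, f=6→12, t=20→26.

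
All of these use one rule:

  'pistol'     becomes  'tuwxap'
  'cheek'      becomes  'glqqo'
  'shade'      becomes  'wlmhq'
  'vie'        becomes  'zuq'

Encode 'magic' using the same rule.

Vowels shift forward by 12 and consonants shift forward by 4.
On magic: m(cons)+4=q, a(vowel)+12=m, g(cons)+4=k, i(vowel)+12=u, c(cons)+4=g.

qmkug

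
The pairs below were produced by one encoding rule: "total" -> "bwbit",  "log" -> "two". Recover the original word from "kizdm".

This is a Caesar cipher with shift 8.
Undoing it on kizdm: k−8=c, i−8=a, z−8=r, d−8=v, m−8=e.

carve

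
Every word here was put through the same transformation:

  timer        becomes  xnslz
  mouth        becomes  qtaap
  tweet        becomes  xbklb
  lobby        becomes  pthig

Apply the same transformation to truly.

In timer: t→x is +4, i→n is +5, m→s is +6, e→l is +7 — the shift increases by 1 each position. The shift increases by 1 at each position, starting from +4: 4, 5, 6, ….
On truly: t+4=x, r+5=w, u+6=a, l+7=s, y+8=g.

xwasg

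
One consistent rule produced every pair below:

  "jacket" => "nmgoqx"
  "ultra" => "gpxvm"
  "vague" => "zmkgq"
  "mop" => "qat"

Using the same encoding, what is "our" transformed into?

The shift depends on letter class: consonant j→n is +4, but vowel a→m is +12. The rule splits by letter class: vowels +12, consonants +4.
On our: o(vowel)+12=a, u(vowel)+12=g, r(cons)+4=v.

agv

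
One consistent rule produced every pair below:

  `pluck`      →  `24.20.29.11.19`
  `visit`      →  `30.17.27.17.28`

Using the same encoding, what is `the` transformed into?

p is letter #16 and maps to 24: an offset of 8. Letters become their 1-based position plus 8 (so a→9, b→10, …).
On the: t=20→28, h=8→16, e=5→13.

28.16.13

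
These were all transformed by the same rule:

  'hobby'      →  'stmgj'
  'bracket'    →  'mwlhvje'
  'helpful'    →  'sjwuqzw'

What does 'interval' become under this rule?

Shifts by position in hobby: pos 0: h→s (+11), pos 1: o→t (+5), pos 2: b→m (+11), pos 3: b→g (+5) — repeating every 2. The shifts repeat in a cycle of length 2: positions 0,1,… shift by +11, +5, then the pattern repeats.
Applying it to interval: i+11=t, n+5=s, t+11=e, e+5=j, r+11=c, v+5=a, a+11=l, l+5=q.

tsejcalq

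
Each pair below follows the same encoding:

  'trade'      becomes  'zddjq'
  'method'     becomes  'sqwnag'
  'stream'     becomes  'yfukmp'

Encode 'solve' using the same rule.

It's a Vigenère-style cipher with numeric key [6,12,3]: position i shifts by key[i mod 3].
Applying it to solve: s+6=y, o+12=a, l+3=o, v+6=b, e+12=q.

yaobq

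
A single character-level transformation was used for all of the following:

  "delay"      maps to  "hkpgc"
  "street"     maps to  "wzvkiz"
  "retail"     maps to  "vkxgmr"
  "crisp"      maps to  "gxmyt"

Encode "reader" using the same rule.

vkejix

It's a Vigenère-style cipher with numeric key [4,6]: position i shifts by key[i mod 2].
For reader: r+4=v, e+6=k, a+4=e, d+6=j, e+4=i, r+6=x.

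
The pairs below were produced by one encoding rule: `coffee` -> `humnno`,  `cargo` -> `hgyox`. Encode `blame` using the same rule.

Letter i (0-indexed) is shifted by i+5, so successive shifts are 5, 6, 7, ….
On blame: b+5=g, l+6=r, a+7=h, m+8=u, e+9=n.

grhun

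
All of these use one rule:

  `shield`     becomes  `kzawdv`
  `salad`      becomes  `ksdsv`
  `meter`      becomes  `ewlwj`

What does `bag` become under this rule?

tsy

Compare letters: s→k is +18, h→z is +18, i→a is +18 — a constant shift. This is a Caesar cipher with shift 18.
On bag: b+18=t, a+18=s, g+18=y.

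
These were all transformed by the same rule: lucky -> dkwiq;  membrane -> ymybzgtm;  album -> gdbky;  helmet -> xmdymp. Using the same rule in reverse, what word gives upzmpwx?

l(11)→d(3) and u(20)→k(10) fit y≡21x+6 (mod 26); the inverse of 21 mod 26 is 5. Treating letters as 0–25, the rule is x ↦ 21x + 6 (mod 26).
Decoding upzmpwx: u(20)→5·(20−6)≡18=s; p(15)→5·(15−6)≡19=t; z(25)→5·(25−6)≡17=r; m(12)→5·(12−6)≡4=e; p(15)→5·(15−6)≡19=t; w(22)→5·(22−6)≡2=c; x(23)→5·(23−6)≡7=h (all mod 26).

stretch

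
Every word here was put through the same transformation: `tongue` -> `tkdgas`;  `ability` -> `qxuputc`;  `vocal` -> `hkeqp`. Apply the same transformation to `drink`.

lfudi

t(19)→t(19) and o(14)→k(10) fit y≡7x+16 (mod 26); the inverse of 7 mod 26 is 15. Each letter's alphabet position (a=0..z=25) is mapped through 7·x+16 mod 26 — an affine cipher.
For drink: d(3)→7·3+16≡11=l; r(17)→7·17+16≡5=f; i(8)→7·8+16≡20=u; n(13)→7·13+16≡3=d; k(10)→7·10+16≡8=i (all mod 26).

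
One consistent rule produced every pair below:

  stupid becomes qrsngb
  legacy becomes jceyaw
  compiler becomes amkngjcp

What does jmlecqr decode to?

Compare letters: s→q is +24, t→r is +24, u→s is +24 — a constant shift. Each letter is shifted forward by 24 in the alphabet (a Caesar shift of +24).
Reversing it on jmlecqr: j−24=l, m−24=o, l−24=n, e−24=g, c−24=e, q−24=s, r−24=t.

longest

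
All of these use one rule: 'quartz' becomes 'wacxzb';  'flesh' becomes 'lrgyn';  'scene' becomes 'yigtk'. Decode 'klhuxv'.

Shifts by position in quartz: pos 0: q→w (+6), pos 1: u→a (+6), pos 2: a→c (+2), pos 3: r→x (+6), pos 4: t→z (+6), pos 5: z→b (+2) — repeating every 3. The shifts repeat in a cycle of length 3: positions 0,1,… shift by +6, +6, +2, then the pattern repeats.
Undoing it on klhuxv: k−6=e, l−6=f, h−2=f, u−6=o, x−6=r, v−2=t.

effort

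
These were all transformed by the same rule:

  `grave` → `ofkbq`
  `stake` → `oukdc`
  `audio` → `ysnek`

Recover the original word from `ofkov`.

leave

The word is reversed, then every letter is shifted forward by 10.
Reversing it on ofkov: shift back: o−10=e, f−10=v, k−10=a, o−10=e, v−10=l → evael; then reverse → leave.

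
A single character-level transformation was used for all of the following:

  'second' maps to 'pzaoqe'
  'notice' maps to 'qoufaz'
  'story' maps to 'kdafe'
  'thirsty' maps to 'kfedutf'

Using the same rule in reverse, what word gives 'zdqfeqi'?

western

The output letters match the input read backwards, each shifted +12: second reversed is dnoces. Read the word backwards and shift each letter +12.
Undoing it on zdqfeqi: shift back: z−12=n, d−12=r, q−12=e, f−12=t, e−12=s, q−12=e, i−12=w → nretsew; then reverse → western.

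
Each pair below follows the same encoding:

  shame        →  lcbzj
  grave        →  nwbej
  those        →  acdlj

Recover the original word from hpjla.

quest

s(18)→l(11) and h(7)→c(2) fit y≡15x+1 (mod 26); the inverse of 15 mod 26 is 7. Treating letters as 0–25, the rule is x ↦ 15x + 1 (mod 26).
Reversing it on hpjla: h(7)→7·(7−1)≡16=q; p(15)→7·(15−1)≡20=u; j(9)→7·(9−1)≡4=e; l(11)→7·(11−1)≡18=s; a(0)→7·(0−1)≡19=t (all mod 26).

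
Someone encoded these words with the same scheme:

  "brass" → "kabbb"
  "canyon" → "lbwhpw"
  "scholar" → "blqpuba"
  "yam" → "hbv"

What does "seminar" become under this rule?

Two shifts are in play — +1 for a/e/i/o/u, +9 for every other letter.
On seminar: s(cons)+9=b, e(vowel)+1=f, m(cons)+9=v, i(vowel)+1=j, n(cons)+9=w, a(vowel)+1=b, r(cons)+9=a.

bfvjwba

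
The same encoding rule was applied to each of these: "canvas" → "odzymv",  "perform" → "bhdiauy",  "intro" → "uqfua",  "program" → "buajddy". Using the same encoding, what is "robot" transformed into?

drnrf

Shifts by position in canvas: pos 0: c→o (+12), pos 1: a→d (+3), pos 2: n→z (+12), pos 3: v→y (+3) — repeating every 2. It's a Vigenère-style cipher with numeric key [12,3]: position i shifts by key[i mod 2].
Applying it to robot: r+12=d, o+3=r, b+12=n, o+3=r, t+12=f.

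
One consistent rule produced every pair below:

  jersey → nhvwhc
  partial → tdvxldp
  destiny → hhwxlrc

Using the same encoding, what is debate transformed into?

The shift depends on letter class: consonant j→n is +4, but vowel e→h is +3. Two shifts are in play — +3 for a/e/i/o/u, +4 for every other letter.
For debate: d(cons)+4=h, e(vowel)+3=h, b(cons)+4=f, a(vowel)+3=d, t(cons)+4=x, e(vowel)+3=h.

hhfdxh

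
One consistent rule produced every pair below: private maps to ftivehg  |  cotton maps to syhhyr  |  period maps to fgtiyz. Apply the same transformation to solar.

Treating letters as 0–25, the rule is x ↦ 7x + 4 (mod 26).
On solar: s(18)→7·18+4≡0=a; o(14)→7·14+4≡24=y; l(11)→7·11+4≡3=d; a(0)→7·0+4≡4=e; r(17)→7·17+4≡19=t (all mod 26).

aydet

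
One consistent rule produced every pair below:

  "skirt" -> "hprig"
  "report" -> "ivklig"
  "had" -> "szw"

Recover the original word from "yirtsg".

Each pair mirrors across the alphabet (s↔h, k↔p, i↔r): positions sum to 25. Letters are reflected about the middle of the alphabet (position → 25−position): Atbash.
Decoding yirtsg: y↔b, i↔r, r↔i, t↔g, s↔h, g↔t.

bright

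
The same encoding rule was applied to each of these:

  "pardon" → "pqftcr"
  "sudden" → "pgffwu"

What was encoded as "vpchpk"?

Two steps: reverse the string, then apply a Caesar shift of +2.
Decoding vpchpk: shift back: v−2=t, p−2=n, c−2=a, h−2=f, p−2=n, k−2=i → tnafni; then reverse → infant.

infant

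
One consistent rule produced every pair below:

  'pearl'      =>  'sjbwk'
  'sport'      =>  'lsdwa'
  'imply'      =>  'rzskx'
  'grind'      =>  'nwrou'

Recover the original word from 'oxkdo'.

p(15)→s(18) and e(4)→j(9) fit y≡15x+1 (mod 26); the inverse of 15 mod 26 is 7. Treating letters as 0–25, the rule is x ↦ 15x + 1 (mod 26).
Undoing it on oxkdo: o(14)→7·(14−1)≡13=n; x(23)→7·(23−1)≡24=y; k(10)→7·(10−1)≡11=l; d(3)→7·(3−1)≡14=o; o(14)→7·(14−1)≡13=n (all mod 26).

nylon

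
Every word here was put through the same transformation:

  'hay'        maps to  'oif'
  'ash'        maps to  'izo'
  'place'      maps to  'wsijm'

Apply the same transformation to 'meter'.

The shift depends on letter class: consonant h→o is +7, but vowel a→i is +8. Two shifts are in play — +8 for a/e/i/o/u, +7 for every other letter.
For meter: m(cons)+7=t, e(vowel)+8=m, t(cons)+7=a, e(vowel)+8=m, r(cons)+7=y.

tmamy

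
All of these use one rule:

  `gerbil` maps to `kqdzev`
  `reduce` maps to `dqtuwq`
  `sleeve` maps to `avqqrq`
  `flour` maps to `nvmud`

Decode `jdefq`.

g(6)→k(10) and e(4)→q(16) fit y≡23x+2 (mod 26); the inverse of 23 mod 26 is 17. This is an affine cipher: with a=0,…,z=25, each position x becomes (23x+2) mod 26.
Reversing it on jdefq: j(9)→17·(9−2)≡15=p; d(3)→17·(3−2)≡17=r; e(4)→17·(4−2)≡8=i; f(5)→17·(5−2)≡25=z; q(16)→17·(16−2)≡4=e (all mod 26).

prize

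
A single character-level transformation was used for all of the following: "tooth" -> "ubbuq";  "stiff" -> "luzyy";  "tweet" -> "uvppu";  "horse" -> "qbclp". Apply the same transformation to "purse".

t(19)→u(20) and o(14)→b(1) fit y≡9x+5 (mod 26); the inverse of 9 mod 26 is 3. Each letter's alphabet position (a=0..z=25) is mapped through 9·x+5 mod 26 — an affine cipher.
On purse: p(15)→9·15+5≡10=k; u(20)→9·20+5≡3=d; r(17)→9·17+5≡2=c; s(18)→9·18+5≡11=l; e(4)→9·4+5≡15=p (all mod 26).

kdclp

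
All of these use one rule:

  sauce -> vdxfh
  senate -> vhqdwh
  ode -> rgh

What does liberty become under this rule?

olehuwb

Each letter is shifted forward by 3 in the alphabet (a Caesar shift of +3).
On liberty: l+3=o, i+3=l, b+3=e, e+3=h, r+3=u, t+3=w, y+3=b.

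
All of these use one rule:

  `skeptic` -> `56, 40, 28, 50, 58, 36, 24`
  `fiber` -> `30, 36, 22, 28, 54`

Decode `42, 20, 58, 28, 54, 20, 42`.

s(#19)→56 and k(#11)→40: differences scale by 2, so n = 2·pos + 18. Each letter becomes 2×(its alphabet position, a=1..z=26) + 18.
Reversing it on 42, 20, 58, 28, 54, 20, 42: 42→(42−18)÷2=12=l, 20→(20−18)÷2=1=a, 58→(58−18)÷2=20=t, 28→(28−18)÷2=5=e, 54→(54−18)÷2=18=r, 20→(20−18)÷2=1=a, 42→(42−18)÷2=12=l.

lateral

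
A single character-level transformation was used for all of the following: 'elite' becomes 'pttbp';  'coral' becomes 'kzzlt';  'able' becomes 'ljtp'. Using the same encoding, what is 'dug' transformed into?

lfo

The shift depends on letter class: consonant l→t is +8, but vowel e→p is +11. Two shifts are in play — +11 for a/e/i/o/u, +8 for every other letter.
On dug: d(cons)+8=l, u(vowel)+11=f, g(cons)+8=o.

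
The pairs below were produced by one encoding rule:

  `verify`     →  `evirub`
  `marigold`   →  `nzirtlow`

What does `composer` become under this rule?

xlnklhvi

Each pair mirrors across the alphabet (v↔e, e↔v, r↔i): positions sum to 25. This is the alphabet-reversal cipher (Atbash): a becomes z, b becomes y, etc.
For composer: c↔x, o↔l, m↔n, p↔k, o↔l, s↔h, e↔v, r↔i.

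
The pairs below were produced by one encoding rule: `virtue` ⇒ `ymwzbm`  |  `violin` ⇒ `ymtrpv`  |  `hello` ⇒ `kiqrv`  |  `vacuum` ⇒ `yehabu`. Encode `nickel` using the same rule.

qmhqlt

In virtue: v→y is +3, i→m is +4, r→w is +5, t→z is +6 — the shift increases by 1 each position. The shift increases by 1 at each position, starting from +3: 3, 4, 5, ….
For nickel: n+3=q, i+4=m, c+5=h, k+6=q, e+7=l, l+8=t.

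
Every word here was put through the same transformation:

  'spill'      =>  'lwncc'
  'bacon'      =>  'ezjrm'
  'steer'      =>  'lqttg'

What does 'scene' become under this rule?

ljtmt

s(18)→l(11) and p(15)→w(22) fit y≡5x+25 (mod 26); the inverse of 5 mod 26 is 21. Treating letters as 0–25, the rule is x ↦ 5x + 25 (mod 26).
Applying it to scene: s(18)→5·18+25≡11=l; c(2)→5·2+25≡9=j; e(4)→5·4+25≡19=t; n(13)→5·13+25≡12=m; e(4)→5·4+25≡19=t (all mod 26).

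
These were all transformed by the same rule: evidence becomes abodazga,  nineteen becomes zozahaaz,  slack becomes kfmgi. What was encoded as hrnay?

Each letter's alphabet position (a=0..z=25) is mapped through 23·x+12 mod 26 — an affine cipher.
Undoing it on hrnay: h(7)→17·(7−12)≡19=t; r(17)→17·(17−12)≡7=h; n(13)→17·(13−12)≡17=r; a(0)→17·(0−12)≡4=e; y(24)→17·(24−12)≡22=w (all mod 26).

threw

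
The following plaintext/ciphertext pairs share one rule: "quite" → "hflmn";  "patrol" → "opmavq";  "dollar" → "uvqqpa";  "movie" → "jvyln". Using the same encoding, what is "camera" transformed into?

q(16)→h(7) and u(20)→f(5) fit y≡19x+15 (mod 26); the inverse of 19 mod 26 is 11. Treating letters as 0–25, the rule is x ↦ 19x + 15 (mod 26).
On camera: c(2)→19·2+15≡1=b; a(0)→19·0+15≡15=p; m(12)→19·12+15≡9=j; e(4)→19·4+15≡13=n; r(17)→19·17+15≡0=a; a(0)→19·0+15≡15=p (all mod 26).

bpjnap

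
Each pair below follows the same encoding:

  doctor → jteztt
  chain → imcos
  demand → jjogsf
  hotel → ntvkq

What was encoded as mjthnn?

Shifts by position in doctor: pos 0: d→j (+6), pos 1: o→t (+5), pos 2: c→e (+2), pos 3: t→z (+6), pos 4: o→t (+5), pos 5: r→t (+2) — repeating every 3. It's a Vigenère-style cipher with numeric key [6,5,2]: position i shifts by key[i mod 3].
Undoing it on mjthnn: m−6=g, j−5=e, t−2=r, h−6=b, n−5=i, n−2=l.

gerbil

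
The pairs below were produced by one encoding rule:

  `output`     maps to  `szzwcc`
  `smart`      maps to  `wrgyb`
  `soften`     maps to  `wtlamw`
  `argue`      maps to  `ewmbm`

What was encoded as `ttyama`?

In output: o→s is +4, u→z is +5, t→z is +6, p→w is +7 — the shift increases by 1 each position. Each letter shifts forward by (position + 4), i.e. 4, 5, 6, … — the shift grows by one for each successive letter.
Undoing it on ttyama: t−4=p, t−5=o, y−6=s, a−7=t, m−8=e, a−9=r.

poster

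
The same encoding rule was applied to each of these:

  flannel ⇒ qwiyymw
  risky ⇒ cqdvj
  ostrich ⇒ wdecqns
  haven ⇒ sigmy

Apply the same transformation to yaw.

jih

The shift depends on letter class: consonant f→q is +11, but vowel a→i is +8. Vowels shift forward by 8 and consonants shift forward by 11.
Applying it to yaw: y(cons)+11=j, a(vowel)+8=i, w(cons)+11=h.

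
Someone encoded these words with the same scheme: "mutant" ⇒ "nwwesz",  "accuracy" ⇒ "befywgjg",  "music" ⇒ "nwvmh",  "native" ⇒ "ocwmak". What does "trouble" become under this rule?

In mutant: m→n is +1, u→w is +2, t→w is +3, a→e is +4 — the shift increases by 1 each position. Letter i (0-indexed) is shifted by i+1, so successive shifts are 1, 2, 3, ….
For trouble: t+1=u, r+2=t, o+3=r, u+4=y, b+5=g, l+6=r, e+7=l.

utrygrl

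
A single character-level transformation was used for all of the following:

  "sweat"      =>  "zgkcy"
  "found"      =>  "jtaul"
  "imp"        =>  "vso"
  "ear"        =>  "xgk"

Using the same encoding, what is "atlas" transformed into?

ygrzg

Two steps: reverse the string, then apply a Caesar shift of +6.
On atlas: reverse → salta; then shift: s+6=y, a+6=g, l+6=r, t+6=z, a+6=g.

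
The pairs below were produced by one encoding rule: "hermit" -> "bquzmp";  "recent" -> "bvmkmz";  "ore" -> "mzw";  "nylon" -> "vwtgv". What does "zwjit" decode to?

The output letters match the input read backwards, each shifted +8: hermit reversed is timreh. Read the word backwards and shift each letter +8.
Undoing it on zwjit: shift back: z−8=r, w−8=o, j−8=b, i−8=a, t−8=l → robal; then reverse → labor.

labor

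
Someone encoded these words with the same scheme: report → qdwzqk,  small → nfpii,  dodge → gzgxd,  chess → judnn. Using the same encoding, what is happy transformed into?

r(17)→q(16) and e(4)→d(3) fit y≡23x+15 (mod 26); the inverse of 23 mod 26 is 17. Each letter's alphabet position (a=0..z=25) is mapped through 23·x+15 mod 26 — an affine cipher.
For happy: h(7)→23·7+15≡20=u; a(0)→23·0+15≡15=p; p(15)→23·15+15≡22=w; p(15)→23·15+15≡22=w; y(24)→23·24+15≡21=v (all mod 26).

upwwv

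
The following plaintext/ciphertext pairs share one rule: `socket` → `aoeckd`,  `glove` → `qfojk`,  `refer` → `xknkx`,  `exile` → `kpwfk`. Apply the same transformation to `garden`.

s(18)→a(0) and o(14)→o(14) fit y≡3x+24 (mod 26); the inverse of 3 mod 26 is 9. Each letter's alphabet position (a=0..z=25) is mapped through 3·x+24 mod 26 — an affine cipher.
On garden: g(6)→3·6+24≡16=q; a(0)→3·0+24≡24=y; r(17)→3·17+24≡23=x; d(3)→3·3+24≡7=h; e(4)→3·4+24≡10=k; n(13)→3·13+24≡11=l (all mod 26).

qyxhkl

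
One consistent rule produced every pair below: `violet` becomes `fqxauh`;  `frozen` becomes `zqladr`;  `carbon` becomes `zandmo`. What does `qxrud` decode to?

The output letters match the input read backwards, each shifted +12: violet reversed is teloiv. Two steps: reverse the string, then apply a Caesar shift of +12.
Reversing it on qxrud: shift back: q−12=e, x−12=l, r−12=f, u−12=i, d−12=r → elfir; then reverse → rifle.

rifle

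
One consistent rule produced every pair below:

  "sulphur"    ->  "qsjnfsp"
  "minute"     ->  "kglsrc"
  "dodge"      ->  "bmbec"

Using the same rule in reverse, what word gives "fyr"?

Each letter is shifted forward by 24 in the alphabet (a Caesar shift of +24).
Decoding fyr: f−24=h, y−24=a, r−24=t.

hat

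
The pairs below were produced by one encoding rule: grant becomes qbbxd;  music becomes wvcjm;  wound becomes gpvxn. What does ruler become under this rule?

bvvfb

The shift depends on letter class: consonant g→q is +10, but vowel a→b is +1. The rule splits by letter class: vowels +1, consonants +10.
For ruler: r(cons)+10=b, u(vowel)+1=v, l(cons)+10=v, e(vowel)+1=f, r(cons)+10=b.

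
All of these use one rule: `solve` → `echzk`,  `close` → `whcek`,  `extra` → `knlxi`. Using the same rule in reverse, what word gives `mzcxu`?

ivory

Treating letters as 0–25, the rule is x ↦ 7x + 8 (mod 26).
Undoing it on mzcxu: m(12)→15·(12−8)≡8=i; z(25)→15·(25−8)≡21=v; c(2)→15·(2−8)≡14=o; x(23)→15·(23−8)≡17=r; u(20)→15·(20−8)≡24=y (all mod 26).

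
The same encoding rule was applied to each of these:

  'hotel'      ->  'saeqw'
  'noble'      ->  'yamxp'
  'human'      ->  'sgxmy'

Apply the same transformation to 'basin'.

A repeating key of period 2 is used — shifts +11, +12 over and over.
Applying it to basin: b+11=m, a+12=m, s+11=d, i+12=u, n+11=y.

mmduy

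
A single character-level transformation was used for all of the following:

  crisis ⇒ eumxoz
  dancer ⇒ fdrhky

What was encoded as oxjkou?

muffin

In crisis: c→e is +2, r→u is +3, i→m is +4, s→x is +5 — the shift increases by 1 each position. Letter i (0-indexed) is shifted by i+2, so successive shifts are 2, 3, 4, ….
Reversing it on oxjkou: o−2=m, x−3=u, j−4=f, k−5=f, o−6=i, u−7=n.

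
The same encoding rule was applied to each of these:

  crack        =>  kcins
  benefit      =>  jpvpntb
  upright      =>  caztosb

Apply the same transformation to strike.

Shifts by position in crack: pos 0: c→k (+8), pos 1: r→c (+11), pos 2: a→i (+8), pos 3: c→n (+11) — repeating every 2. A repeating key of period 2 is used — shifts +8, +11 over and over.
Applying it to strike: s+8=a, t+11=e, r+8=z, i+11=t, k+8=s, e+11=p.

aeztsp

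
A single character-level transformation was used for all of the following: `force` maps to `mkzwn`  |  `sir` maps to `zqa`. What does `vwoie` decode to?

The word is reversed, then every letter is shifted forward by 8.
Undoing it on vwoie: shift back: v−8=n, w−8=o, o−8=g, i−8=a, e−8=w → nogaw; then reverse → wagon.

wagon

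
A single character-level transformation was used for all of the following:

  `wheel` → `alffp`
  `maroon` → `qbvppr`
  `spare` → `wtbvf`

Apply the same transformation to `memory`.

qfqpvc

The shift depends on letter class: consonant w→a is +4, but vowel e→f is +1. Two shifts are in play — +1 for a/e/i/o/u, +4 for every other letter.
For memory: m(cons)+4=q, e(vowel)+1=f, m(cons)+4=q, o(vowel)+1=p, r(cons)+4=v, y(cons)+4=c.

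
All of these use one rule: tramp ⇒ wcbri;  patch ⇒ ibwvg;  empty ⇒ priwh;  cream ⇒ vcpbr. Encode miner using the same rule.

Each letter's alphabet position (a=0..z=25) is mapped through 23·x+1 mod 26 — an affine cipher.
Applying it to miner: m(12)→23·12+1≡17=r; i(8)→23·8+1≡3=d; n(13)→23·13+1≡14=o; e(4)→23·4+1≡15=p; r(17)→23·17+1≡2=c (all mod 26).

rdopc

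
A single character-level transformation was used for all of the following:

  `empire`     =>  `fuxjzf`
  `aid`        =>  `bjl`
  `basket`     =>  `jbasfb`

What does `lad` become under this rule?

tbl

The shift depends on letter class: consonant m→u is +8, but vowel e→f is +1. Two shifts are in play — +1 for a/e/i/o/u, +8 for every other letter.
On lad: l(cons)+8=t, a(vowel)+1=b, d(cons)+8=l.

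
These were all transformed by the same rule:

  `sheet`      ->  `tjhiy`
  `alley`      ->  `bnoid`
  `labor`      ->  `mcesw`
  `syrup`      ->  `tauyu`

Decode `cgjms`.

begin

In sheet: s→t is +1, h→j is +2, e→h is +3, e→i is +4 — the shift increases by 1 each position. Each letter shifts forward by (position + 1), i.e. 1, 2, 3, … — the shift grows by one for each successive letter.
Undoing it on cgjms: c−1=b, g−2=e, j−3=g, m−4=i, s−5=n.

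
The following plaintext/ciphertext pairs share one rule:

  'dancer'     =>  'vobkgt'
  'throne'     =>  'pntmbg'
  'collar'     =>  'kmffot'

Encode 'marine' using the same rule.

qotybg

d(3)→v(21) and a(0)→o(14) fit y≡11x+14 (mod 26); the inverse of 11 mod 26 is 19. This is an affine cipher: with a=0,…,z=25, each position x becomes (11x+14) mod 26.
For marine: m(12)→11·12+14≡16=q; a(0)→11·0+14≡14=o; r(17)→11·17+14≡19=t; i(8)→11·8+14≡24=y; n(13)→11·13+14≡1=b; e(4)→11·4+14≡6=g (all mod 26).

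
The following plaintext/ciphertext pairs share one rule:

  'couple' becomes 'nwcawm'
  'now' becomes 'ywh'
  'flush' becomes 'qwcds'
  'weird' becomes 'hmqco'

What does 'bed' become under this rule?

mmo

The shift depends on letter class: consonant c→n is +11, but vowel o→w is +8. The rule splits by letter class: vowels +8, consonants +11.
Applying it to bed: b(cons)+11=m, e(vowel)+8=m, d(cons)+11=o.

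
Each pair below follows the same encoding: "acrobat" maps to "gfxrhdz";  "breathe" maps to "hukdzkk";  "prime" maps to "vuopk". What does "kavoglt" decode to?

The shifts repeat in a cycle of length 2: positions 0,1,… shift by +6, +3, then the pattern repeats.
Undoing it on kavoglt: k−6=e, a−3=x, v−6=p, o−3=l, g−6=a, l−3=i, t−6=n.

explain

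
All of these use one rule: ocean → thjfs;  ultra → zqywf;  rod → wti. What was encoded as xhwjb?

screw

Compare letters: o→t is +5, c→h is +5, e→j is +5 — a constant shift. Every letter moves 5 places later in the alphabet, wrapping around z→a.
Undoing it on xhwjb: x−5=s, h−5=c, w−5=r, j−5=e, b−5=w.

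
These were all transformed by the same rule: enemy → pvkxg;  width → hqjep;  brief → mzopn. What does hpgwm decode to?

whale

Shifts by position in enemy: pos 0: e→p (+11), pos 1: n→v (+8), pos 2: e→k (+6), pos 3: m→x (+11), pos 4: y→g (+8) — repeating every 3. It's a Vigenère-style cipher with numeric key [11,8,6]: position i shifts by key[i mod 3].
Decoding hpgwm: h−11=w, p−8=h, g−6=a, w−11=l, m−8=e.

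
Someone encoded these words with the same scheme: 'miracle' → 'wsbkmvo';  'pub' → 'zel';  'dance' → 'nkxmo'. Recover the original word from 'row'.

hem

Compare letters: m→w is +10, i→s is +10, r→b is +10 — a constant shift. It's a constant shift of +10 (ROT10).
Undoing it on row: r−10=h, o−10=e, w−10=m.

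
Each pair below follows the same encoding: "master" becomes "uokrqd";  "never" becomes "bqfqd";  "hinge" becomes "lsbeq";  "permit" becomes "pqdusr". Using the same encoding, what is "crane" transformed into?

cdobq

m(12)→u(20) and a(0)→o(14) fit y≡7x+14 (mod 26); the inverse of 7 mod 26 is 15. This is an affine cipher: with a=0,…,z=25, each position x becomes (7x+14) mod 26.
For crane: c(2)→7·2+14≡2=c; r(17)→7·17+14≡3=d; a(0)→7·0+14≡14=o; n(13)→7·13+14≡1=b; e(4)→7·4+14≡16=q (all mod 26).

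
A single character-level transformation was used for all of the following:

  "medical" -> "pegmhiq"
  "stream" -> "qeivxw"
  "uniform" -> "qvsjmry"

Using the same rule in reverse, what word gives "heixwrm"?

instead

The output letters match the input read backwards, each shifted +4: medical reversed is lacidem. The word is reversed, then every letter is shifted forward by 4.
Reversing it on heixwrm: shift back: h−4=d, e−4=a, i−4=e, x−4=t, w−4=s, r−4=n, m−4=i → daetsni; then reverse → instead.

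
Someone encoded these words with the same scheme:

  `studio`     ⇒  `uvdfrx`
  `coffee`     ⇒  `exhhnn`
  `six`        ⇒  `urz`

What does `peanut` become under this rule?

rnjpdv

The shift depends on letter class: consonant s→u is +2, but vowel u→d is +9. Vowels shift forward by 9 and consonants shift forward by 2.
On peanut: p(cons)+2=r, e(vowel)+9=n, a(vowel)+9=j, n(cons)+2=p, u(vowel)+9=d, t(cons)+2=v.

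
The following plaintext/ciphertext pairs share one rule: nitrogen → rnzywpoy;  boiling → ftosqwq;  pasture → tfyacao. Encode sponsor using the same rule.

In nitrogen: n→r is +4, i→n is +5, t→z is +6, r→y is +7 — the shift increases by 1 each position. Letter i (0-indexed) is shifted by i+4, so successive shifts are 4, 5, 6, ….
On sponsor: s+4=w, p+5=u, o+6=u, n+7=u, s+8=a, o+9=x, r+10=b.

wuuuaxb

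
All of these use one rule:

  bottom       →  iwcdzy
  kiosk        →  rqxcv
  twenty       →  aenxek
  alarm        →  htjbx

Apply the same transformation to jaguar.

Each letter shifts forward by (position + 7), i.e. 7, 8, 9, … — the shift grows by one for each successive letter.
For jaguar: j+7=q, a+8=i, g+9=p, u+10=e, a+11=l, r+12=d.

qipeld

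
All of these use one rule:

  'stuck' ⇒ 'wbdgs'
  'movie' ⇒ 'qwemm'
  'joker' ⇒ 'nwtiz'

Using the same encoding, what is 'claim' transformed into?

Shifts by position in stuck: pos 0: s→w (+4), pos 1: t→b (+8), pos 2: u→d (+9), pos 3: c→g (+4), pos 4: k→s (+8) — repeating every 3. A repeating key of period 3 is used — shifts +4, +8, +9 over and over.
Applying it to claim: c+4=g, l+8=t, a+9=j, i+4=m, m+8=u.

gtjmu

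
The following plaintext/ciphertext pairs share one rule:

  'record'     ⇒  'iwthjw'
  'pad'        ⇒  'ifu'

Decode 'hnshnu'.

picnic

The word is reversed, then every letter is shifted forward by 5.
Decoding hnshnu: shift back: h−5=c, n−5=i, s−5=n, h−5=c, n−5=i, u−5=p → cincip; then reverse → picnic.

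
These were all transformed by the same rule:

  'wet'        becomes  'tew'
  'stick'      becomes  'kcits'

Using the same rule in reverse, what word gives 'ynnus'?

sunny

The word is simply reversed.
Reversing it on ynnus: then reverse → sunny.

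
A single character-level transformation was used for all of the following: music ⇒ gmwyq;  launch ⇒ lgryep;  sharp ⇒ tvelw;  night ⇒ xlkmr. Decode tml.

The output letters match the input read backwards, each shifted +4: music reversed is cisum. Two steps: reverse the string, then apply a Caesar shift of +4.
Decoding tml: shift back: t−4=p, m−4=i, l−4=h → pih; then reverse → hip.

hip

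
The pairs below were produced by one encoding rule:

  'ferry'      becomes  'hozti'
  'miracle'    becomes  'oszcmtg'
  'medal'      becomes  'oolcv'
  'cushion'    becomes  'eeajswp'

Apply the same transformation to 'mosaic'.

Shifts by position in ferry: pos 0: f→h (+2), pos 1: e→o (+10), pos 2: r→z (+8), pos 3: r→t (+2), pos 4: y→i (+10) — repeating every 3. The shifts repeat in a cycle of length 3: positions 0,1,… shift by +2, +10, +8, then the pattern repeats.
On mosaic: m+2=o, o+10=y, s+8=a, a+2=c, i+10=s, c+8=k.

oyacsk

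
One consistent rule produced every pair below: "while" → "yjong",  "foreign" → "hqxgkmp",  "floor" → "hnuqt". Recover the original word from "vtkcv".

treat

Shifts by position in while: pos 0: w→y (+2), pos 1: h→j (+2), pos 2: i→o (+6), pos 3: l→n (+2), pos 4: e→g (+2) — repeating every 3. The shifts repeat in a cycle of length 3: positions 0,1,… shift by +2, +2, +6, then the pattern repeats.
Decoding vtkcv: v−2=t, t−2=r, k−6=e, c−2=a, v−2=t.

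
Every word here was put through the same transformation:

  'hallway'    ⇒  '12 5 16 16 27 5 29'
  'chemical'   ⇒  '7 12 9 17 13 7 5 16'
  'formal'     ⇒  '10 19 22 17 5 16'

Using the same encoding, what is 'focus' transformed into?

10 19 7 25 23

h is letter #8 and maps to 12: an offset of 4. Letters become their 1-based position plus 4 (so a→5, b→6, …).
Applying it to focus: f=6→10, o=15→19, c=3→7, u=21→25, s=19→23.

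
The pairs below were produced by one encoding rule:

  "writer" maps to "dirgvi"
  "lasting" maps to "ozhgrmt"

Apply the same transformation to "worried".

dliirvw

Letters are reflected about the middle of the alphabet (position → 25−position): Atbash.
On worried: w↔d, o↔l, r↔i, r↔i, i↔r, e↔v, d↔w.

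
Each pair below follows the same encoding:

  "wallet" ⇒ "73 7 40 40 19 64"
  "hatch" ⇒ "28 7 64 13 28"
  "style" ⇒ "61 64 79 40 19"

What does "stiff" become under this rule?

w(#23)→73 and a(#1)→7: differences scale by 3, so n = 3·pos + 4. The formula is n = 3×(alphabet index, a=1) + 4.
On stiff: s=19→61, t=20→64, i=9→31, f=6→22, f=6→22.

61 64 31 22 22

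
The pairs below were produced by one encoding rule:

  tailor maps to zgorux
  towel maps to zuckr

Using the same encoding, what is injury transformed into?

otpaxe

Compare letters: t→z is +6, a→g is +6, i→o is +6 — a constant shift. It's a constant shift of +6 (ROT6).
On injury: i+6=o, n+6=t, j+6=p, u+6=a, r+6=x, y+6=e.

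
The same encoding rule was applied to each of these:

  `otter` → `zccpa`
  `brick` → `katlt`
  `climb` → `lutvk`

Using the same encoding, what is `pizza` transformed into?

The shift depends on letter class: consonant t→c is +9, but vowel o→z is +11. Vowels shift forward by 11 and consonants shift forward by 9.
For pizza: p(cons)+9=y, i(vowel)+11=t, z(cons)+9=i, z(cons)+9=i, a(vowel)+11=l.

ytiil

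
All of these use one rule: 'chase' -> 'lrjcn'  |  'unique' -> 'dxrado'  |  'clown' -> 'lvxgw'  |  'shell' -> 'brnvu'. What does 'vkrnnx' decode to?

maiden

Shifts by position in chase: pos 0: c→l (+9), pos 1: h→r (+10), pos 2: a→j (+9), pos 3: s→c (+10) — repeating every 2. A repeating key of period 2 is used — shifts +9, +10 over and over.
Reversing it on vkrnnx: v−9=m, k−10=a, r−9=i, n−10=d, n−9=e, x−10=n.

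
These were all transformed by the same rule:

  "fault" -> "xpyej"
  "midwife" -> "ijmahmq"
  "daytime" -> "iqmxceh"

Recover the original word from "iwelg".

The word is reversed, then every letter is shifted forward by 4.
Decoding iwelg: shift back: i−4=e, w−4=s, e−4=a, l−4=h, g−4=c → esahc; then reverse → chase.

chase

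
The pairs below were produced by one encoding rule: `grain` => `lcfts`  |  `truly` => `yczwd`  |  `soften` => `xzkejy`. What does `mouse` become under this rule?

A repeating key of period 2 is used — shifts +5, +11 over and over.
Applying it to mouse: m+5=r, o+11=z, u+5=z, s+11=d, e+5=j.

rzzdj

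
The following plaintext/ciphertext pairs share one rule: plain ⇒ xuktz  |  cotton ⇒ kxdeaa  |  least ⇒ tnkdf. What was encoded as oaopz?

In plain: p→x is +8, l→u is +9, a→k is +10, i→t is +11 — the shift increases by 1 each position. Each letter shifts forward by (position + 8), i.e. 8, 9, 10, … — the shift grows by one for each successive letter.
Decoding oaopz: o−8=g, a−9=r, o−10=e, p−11=e, z−12=n.

green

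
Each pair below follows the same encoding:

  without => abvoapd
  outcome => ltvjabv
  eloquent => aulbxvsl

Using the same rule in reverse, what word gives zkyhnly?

Two steps: reverse the string, then apply a Caesar shift of +7.
Reversing it on zkyhnly: shift back: z−7=s, k−7=d, y−7=r, h−7=a, n−7=g, l−7=e, y−7=r → sdrager; then reverse → regards.

regards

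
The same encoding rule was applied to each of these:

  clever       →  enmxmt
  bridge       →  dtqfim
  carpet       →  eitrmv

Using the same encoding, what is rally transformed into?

tinna

The shift depends on letter class: consonant c→e is +2, but vowel e→m is +8. The rule splits by letter class: vowels +8, consonants +2.
On rally: r(cons)+2=t, a(vowel)+8=i, l(cons)+2=n, l(cons)+2=n, y(cons)+2=a.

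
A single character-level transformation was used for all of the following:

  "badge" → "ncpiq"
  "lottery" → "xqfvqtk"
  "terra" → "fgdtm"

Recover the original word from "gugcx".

Shifts by position in badge: pos 0: b→n (+12), pos 1: a→c (+2), pos 2: d→p (+12), pos 3: g→i (+2) — repeating every 2. A repeating key of period 2 is used — shifts +12, +2 over and over.
Decoding gugcx: g−12=u, u−2=s, g−12=u, c−2=a, x−12=l.

usual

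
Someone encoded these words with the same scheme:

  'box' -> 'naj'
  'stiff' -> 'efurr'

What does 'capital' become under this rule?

This is a Caesar cipher with shift 12.
On capital: c+12=o, a+12=m, p+12=b, i+12=u, t+12=f, a+12=m, l+12=x.

ombufmx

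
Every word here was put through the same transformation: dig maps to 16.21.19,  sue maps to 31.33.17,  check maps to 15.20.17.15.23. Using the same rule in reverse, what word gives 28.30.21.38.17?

Letters become their 1-based position plus 12 (so a→13, b→14, …).
Reversing it on 28.30.21.38.17: 28→(28−12)÷1=16=p, 30→(30−12)÷1=18=r, 21→(21−12)÷1=9=i, 38→(38−12)÷1=26=z, 17→(17−12)÷1=5=e.

prize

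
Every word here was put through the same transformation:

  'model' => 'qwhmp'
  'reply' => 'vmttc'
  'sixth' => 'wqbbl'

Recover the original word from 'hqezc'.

The shifts repeat in a cycle of length 2: positions 0,1,… shift by +4, +8, then the pattern repeats.
Decoding hqezc: h−4=d, q−8=i, e−4=a, z−8=r, c−4=y.

diary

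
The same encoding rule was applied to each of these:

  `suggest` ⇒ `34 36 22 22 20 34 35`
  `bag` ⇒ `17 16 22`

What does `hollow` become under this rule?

s is letter #19 and maps to 34: an offset of 15. Letters become their 1-based position plus 15 (so a→16, b→17, …).
For hollow: h=8→23, o=15→30, l=12→27, l=12→27, o=15→30, w=23→38.

23 30 27 27 30 38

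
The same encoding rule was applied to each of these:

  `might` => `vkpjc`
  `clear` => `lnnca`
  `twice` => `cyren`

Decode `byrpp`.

swing

Shifts by position in might: pos 0: m→v (+9), pos 1: i→k (+2), pos 2: g→p (+9), pos 3: h→j (+2) — repeating every 2. The shifts repeat in a cycle of length 2: positions 0,1,… shift by +9, +2, then the pattern repeats.
Undoing it on byrpp: b−9=s, y−2=w, r−9=i, p−2=n, p−9=g.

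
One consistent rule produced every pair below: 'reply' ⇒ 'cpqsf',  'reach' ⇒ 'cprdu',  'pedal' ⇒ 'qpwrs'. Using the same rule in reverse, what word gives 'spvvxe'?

lesson

r(17)→c(2) and e(4)→p(15) fit y≡19x+17 (mod 26); the inverse of 19 mod 26 is 11. This is an affine cipher: with a=0,…,z=25, each position x becomes (19x+17) mod 26.
Reversing it on spvvxe: s(18)→11·(18−17)≡11=l; p(15)→11·(15−17)≡4=e; v(21)→11·(21−17)≡18=s; v(21)→11·(21−17)≡18=s; x(23)→11·(23−17)≡14=o; e(4)→11·(4−17)≡13=n (all mod 26).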